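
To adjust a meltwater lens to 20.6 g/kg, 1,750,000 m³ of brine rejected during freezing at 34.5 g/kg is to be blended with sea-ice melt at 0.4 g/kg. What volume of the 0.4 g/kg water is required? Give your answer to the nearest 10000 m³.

Salt balance: 1,750,000×34.5 + V×0.4 = (1,750,000+V)×20.6
60,375,000 + 0.4V = 36,050,000 + 20.6V
24,325,000 = 20.2V
V = 1,204,207.92 m³

1200000 m³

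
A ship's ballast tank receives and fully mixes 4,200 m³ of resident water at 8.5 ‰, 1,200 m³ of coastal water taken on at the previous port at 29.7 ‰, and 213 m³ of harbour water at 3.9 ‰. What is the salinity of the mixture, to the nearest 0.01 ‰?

12.86 ‰

By conservation of dissolved salt,
salt = 4,200×8.5 + 1,200×29.7 + 213×3.9 = 35,700 + 35,640 + 830.7 = 72,170.7
volume = 4,200 + 1,200 + 213 = 5,613 m³
S = 72,170.7 / 5,613 = 12.8578 ‰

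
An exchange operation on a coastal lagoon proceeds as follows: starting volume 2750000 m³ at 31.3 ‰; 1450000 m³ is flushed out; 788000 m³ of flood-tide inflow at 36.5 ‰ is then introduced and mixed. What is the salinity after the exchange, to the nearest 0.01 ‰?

Remaining after removal: 1,300,000 m³ at 31.3 ‰ (salt = 40,690,000)
After addition: salt = 40,690,000 + 788,000×36.5 = 69,452,000; volume = 2,088,000 m³
S = 69,452,000 / 2,088,000 = 33.2625 ‰

33.26 ‰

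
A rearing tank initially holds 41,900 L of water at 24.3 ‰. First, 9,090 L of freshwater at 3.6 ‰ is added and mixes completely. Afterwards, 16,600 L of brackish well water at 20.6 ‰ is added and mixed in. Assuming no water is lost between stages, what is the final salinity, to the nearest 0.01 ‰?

Salt balance:
Initial salt = 41,900×24.3 = 1,018,170
After stage 1: salt = 1,018,170 + 9,090×3.6 = 1,050,894; volume = 50,990 L; S = 20.61 ‰
After stage 2: salt = 1,050,894 + 16,600×20.6 = 1,392,854; volume = 67,590 L
S = 1,392,854 / 67,590 = 20.6074 ‰

20.61 ‰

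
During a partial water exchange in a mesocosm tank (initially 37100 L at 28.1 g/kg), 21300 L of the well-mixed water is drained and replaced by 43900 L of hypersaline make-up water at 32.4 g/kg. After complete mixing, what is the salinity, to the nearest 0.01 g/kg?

31.26 g/kg

Remaining after removal: 15,800 L at 28.1 g/kg (salt = 443,980)
After addition: salt = 443,980 + 43,900×32.4 = 1,866,340; volume = 59,700 L
S = 1,866,340 / 59,700 = 31.262 g/kg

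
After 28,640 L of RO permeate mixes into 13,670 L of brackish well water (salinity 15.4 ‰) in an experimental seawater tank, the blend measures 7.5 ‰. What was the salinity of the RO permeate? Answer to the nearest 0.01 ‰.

Salt balance: 13,670×15.4 + 28,640×S = 42,310×7.5
210,518 + 28,640·S = 317,325
S = (317,325 − 210,518) / 28,640 = 3.7293 ‰

3.73 ‰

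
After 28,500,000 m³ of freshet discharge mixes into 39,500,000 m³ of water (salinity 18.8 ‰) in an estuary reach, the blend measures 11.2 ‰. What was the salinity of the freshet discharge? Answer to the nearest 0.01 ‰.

0.67 ‰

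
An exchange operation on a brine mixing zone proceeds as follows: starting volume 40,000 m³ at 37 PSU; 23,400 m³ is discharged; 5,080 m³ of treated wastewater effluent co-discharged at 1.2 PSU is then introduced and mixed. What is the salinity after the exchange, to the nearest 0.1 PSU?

Remaining after removal: 16,600 m³ at 37 PSU (salt = 614,200)
After addition: salt = 614,200 + 5,080×1.2 = 620,296; volume = 21,680 m³
S = 620,296 / 21,680 = 28.6114 PSU

28.6 PSU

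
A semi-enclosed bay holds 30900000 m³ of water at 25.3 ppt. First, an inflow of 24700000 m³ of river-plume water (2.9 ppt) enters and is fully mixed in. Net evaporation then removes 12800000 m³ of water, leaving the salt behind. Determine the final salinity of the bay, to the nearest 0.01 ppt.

19.94 ppt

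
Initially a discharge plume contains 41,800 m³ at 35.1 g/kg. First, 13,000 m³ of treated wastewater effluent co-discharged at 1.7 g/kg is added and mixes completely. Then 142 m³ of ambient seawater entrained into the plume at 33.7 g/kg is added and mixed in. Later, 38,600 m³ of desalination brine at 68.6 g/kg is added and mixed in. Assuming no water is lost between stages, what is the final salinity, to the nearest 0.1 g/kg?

Conserving salt mass:
Initial salt = 41,800×35.1 = 1,467,180
After stage 1: salt = 1,467,180 + 13,000×1.7 = 1,489,280; volume = 54,800 m³; S = 27.177 g/kg
After stage 2: salt = 1,489,280 + 142×33.7 = 1,494,065.4; volume = 54,942 m³; S = 27.194 g/kg
After stage 3: salt = 1,494,065.4 + 38,600×68.6 = 4,142,025.4; volume = 93,542 m³
S = 4,142,025.4 / 93,542 = 44.2798 g/kg

44.3 g/kg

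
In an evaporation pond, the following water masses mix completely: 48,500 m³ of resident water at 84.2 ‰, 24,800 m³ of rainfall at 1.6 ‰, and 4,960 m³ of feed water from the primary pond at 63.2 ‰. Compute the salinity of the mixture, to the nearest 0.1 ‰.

56.7 ‰

By conservation of dissolved salt,
salt = 48,500×84.2 + 24,800×1.6 + 4,960×63.2 = 4,083,700 + 39,680 + 313,472 = 4,436,852
volume = 48,500 + 24,800 + 4,960 = 78,260 m³
S = 4,436,852 / 78,260 = 56.694 ‰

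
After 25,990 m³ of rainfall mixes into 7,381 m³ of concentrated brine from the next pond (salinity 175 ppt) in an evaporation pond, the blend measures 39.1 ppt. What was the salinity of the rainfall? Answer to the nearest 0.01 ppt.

0.51 ppt

Salt balance: 7,381×175 + 25,990×S = 33,371×39.1
1,291,675 + 25,990·S = 1,304,806.1
S = (1,304,806.1 − 1,291,675) / 25,990 = 0.5052 ppt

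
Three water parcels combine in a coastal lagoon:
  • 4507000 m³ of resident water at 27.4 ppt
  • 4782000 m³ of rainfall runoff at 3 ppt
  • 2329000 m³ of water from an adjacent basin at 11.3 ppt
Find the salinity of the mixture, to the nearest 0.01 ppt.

14.13 ppt

Conserving salt mass:
salt = 4,507,000×27.4 + 4,782,000×3 + 2,329,000×11.3 = 123,491,800 + 14,346,000 + 26,317,700 = 164,155,500
volume = 4,507,000 + 4,782,000 + 2,329,000 = 11,618,000 m³
S = 164,155,500 / 11,618,000 = 14.1294 ppt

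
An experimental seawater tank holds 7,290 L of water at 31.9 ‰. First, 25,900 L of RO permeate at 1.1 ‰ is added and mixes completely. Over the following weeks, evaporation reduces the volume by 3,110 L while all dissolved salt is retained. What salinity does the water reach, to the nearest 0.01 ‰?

8.68 ‰

After mixing: salt = 7,290×31.9 + 25,900×1.1 = 261,041; volume = 33,190 L
After evaporation: salt unchanged = 261,041; volume = 33,190 − 3,110 = 30,080 L
S = 261,041 / 30,080 = 8.6782 ‰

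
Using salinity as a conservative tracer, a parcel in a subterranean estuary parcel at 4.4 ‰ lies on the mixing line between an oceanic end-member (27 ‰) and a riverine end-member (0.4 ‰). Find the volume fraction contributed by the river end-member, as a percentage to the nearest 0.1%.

85.0%

Let f be the freshwater fraction. Salt balance per unit volume:
f×0.4 + (1−f)×27 = 4.4
f = (27 − 4.4) / (27 − 0.4) = 22.6/26.6 = 0.8496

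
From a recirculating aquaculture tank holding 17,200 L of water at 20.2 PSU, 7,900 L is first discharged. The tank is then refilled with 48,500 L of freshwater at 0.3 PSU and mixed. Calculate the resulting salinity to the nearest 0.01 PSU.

Remaining after removal: 9,300 L at 20.2 PSU (salt = 187,860)
After addition: salt = 187,860 + 48,500×0.3 = 202,410; volume = 57,800 L
S = 202,410 / 57,800 = 3.5019 PSU

3.50 PSU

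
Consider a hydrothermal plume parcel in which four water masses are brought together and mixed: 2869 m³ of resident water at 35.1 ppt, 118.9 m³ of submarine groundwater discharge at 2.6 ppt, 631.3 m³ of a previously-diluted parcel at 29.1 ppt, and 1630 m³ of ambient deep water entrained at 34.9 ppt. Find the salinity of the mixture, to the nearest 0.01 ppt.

Total salt / total volume:
salt = 2,869×35.1 + 118.9×2.6 + 631.3×29.1 + 1,630×34.9 = 100,701.9 + 309.14 + 18,370.83 + 56,887 = 176,268.87
volume = 2,869 + 118.9 + 631.3 + 1,630 = 5,249.2 m³
S = 176,268.87 / 5,249.2 = 33.5801 ppt

33.58 ppt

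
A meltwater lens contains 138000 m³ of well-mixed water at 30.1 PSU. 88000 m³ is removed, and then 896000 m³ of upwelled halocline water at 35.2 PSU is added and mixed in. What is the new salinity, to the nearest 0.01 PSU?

Remaining after removal: 50,000 m³ at 30.1 PSU (salt = 1,505,000)
After addition: salt = 1,505,000 + 896,000×35.2 = 33,044,200; volume = 946,000 m³
S = 33,044,200 / 946,000 = 34.9304 PSU

34.93 PSU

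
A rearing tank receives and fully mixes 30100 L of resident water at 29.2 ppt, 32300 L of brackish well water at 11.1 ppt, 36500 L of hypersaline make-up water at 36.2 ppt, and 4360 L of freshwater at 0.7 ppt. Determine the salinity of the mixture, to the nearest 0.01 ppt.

24.81 ppt

Mass of salt is conserved:
salt = 30,100×29.2 + 32,300×11.1 + 36,500×36.2 + 4,360×0.7 = 878,920 + 358,530 + 1,321,300 + 3,052 = 2,561,802
volume = 30,100 + 32,300 + 36,500 + 4,360 = 103,260 L
S = 2,561,802 / 103,260 = 24.8092 ppt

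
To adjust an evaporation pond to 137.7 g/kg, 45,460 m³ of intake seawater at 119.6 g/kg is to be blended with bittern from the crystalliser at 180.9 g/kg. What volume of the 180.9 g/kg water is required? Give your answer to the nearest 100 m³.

Salt balance: 45,460×119.6 + V×180.9 = (45,460+V)×137.7
5,437,016 + 180.9V = 6,259,842 + 137.7V
822,826 = 43.2V
V = 19,046.9 m³

19000 m³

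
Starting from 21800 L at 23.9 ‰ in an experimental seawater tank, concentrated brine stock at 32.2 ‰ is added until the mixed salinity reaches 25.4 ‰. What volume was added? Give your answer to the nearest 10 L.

Salt balance: 21,800×23.9 + V×32.2 = (21,800+V)×25.4
521,020 + 32.2V = 553,720 + 25.4V
32,700 = 6.8V
V = 4,808.82 L

4810 L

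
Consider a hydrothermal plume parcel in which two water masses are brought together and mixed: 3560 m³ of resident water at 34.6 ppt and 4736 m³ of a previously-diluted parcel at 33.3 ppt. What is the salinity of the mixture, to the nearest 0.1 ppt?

Weighted by volume,
salt = 3,560×34.6 + 4,736×33.3 = 123,176 + 157,708.8 = 280,884.8
volume = 3,560 + 4,736 = 8,296 m³
S = 280,884.8 / 8,296 = 33.858 ppt

33.9 ppt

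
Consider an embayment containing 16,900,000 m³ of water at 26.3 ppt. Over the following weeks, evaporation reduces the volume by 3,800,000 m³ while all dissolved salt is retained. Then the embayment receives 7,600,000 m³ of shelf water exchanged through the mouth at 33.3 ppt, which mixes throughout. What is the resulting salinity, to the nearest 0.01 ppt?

After evaporation: salt = 16,900,000×26.3 = 444,470,000; volume = 16,900,000 − 3,800,000 = 13,100,000 m³
After mixing: salt = 444,470,000 + 7,600,000×33.3 = 697,550,000; volume = 13,100,000 + 7,600,000 = 20,700,000 m³
S = 697,550,000 / 20,700,000 = 33.6981 ppt

33.70 ppt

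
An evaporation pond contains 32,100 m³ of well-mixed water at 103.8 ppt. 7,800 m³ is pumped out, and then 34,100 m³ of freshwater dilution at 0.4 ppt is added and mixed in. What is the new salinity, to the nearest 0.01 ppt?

43.42 ppt

Remaining after removal: 24,300 m³ at 103.8 ppt (salt = 2,522,340)
After addition: salt = 2,522,340 + 34,100×0.4 = 2,535,980; volume = 58,400 m³
S = 2,535,980 / 58,400 = 43.4243 ppt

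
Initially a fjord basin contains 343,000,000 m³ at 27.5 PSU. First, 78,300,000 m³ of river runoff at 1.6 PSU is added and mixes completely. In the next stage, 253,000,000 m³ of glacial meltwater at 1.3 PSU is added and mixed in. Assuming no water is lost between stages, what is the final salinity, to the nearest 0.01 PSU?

14.66 PSU

Conserving salt mass:
Initial salt = 343,000,000×27.5 = 9,432,500,000
After stage 1: salt = 9,432,500,000 + 78,300,000×1.6 = 9,557,780,000; volume = 421,300,000 m³; S = 22.686 PSU
After stage 2: salt = 9,557,780,000 + 253,000,000×1.3 = 9,886,680,000; volume = 674,300,000 m³
S = 9,886,680,000 / 674,300,000 = 14.6621 PSU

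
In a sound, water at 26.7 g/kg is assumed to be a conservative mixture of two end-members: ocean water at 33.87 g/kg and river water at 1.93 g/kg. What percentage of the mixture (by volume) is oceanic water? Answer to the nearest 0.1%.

Let g be the oceanic fraction. Salt balance per unit volume:
g×33.87 + (1−g)×1.93 = 26.7
g = (26.7 − 1.93) / (33.87 − 1.93) = 24.77/31.94 = 0.7755

77.6%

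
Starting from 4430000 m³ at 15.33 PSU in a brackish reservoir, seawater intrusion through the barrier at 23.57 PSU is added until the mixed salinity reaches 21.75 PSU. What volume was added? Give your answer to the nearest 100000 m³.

Salt balance: 4,430,000×15.33 + V×23.57 = (4,430,000+V)×21.75
67,911,900 + 23.57V = 96,352,500 + 21.75V
28,440,600 = 1.82V
V = 15,626,703.3 m³

15600000 m³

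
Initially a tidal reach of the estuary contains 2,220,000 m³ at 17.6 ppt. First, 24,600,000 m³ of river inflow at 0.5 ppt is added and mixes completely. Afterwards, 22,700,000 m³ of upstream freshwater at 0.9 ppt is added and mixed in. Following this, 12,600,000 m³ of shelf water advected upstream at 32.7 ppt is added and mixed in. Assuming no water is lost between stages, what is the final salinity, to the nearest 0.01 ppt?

7.79 ppt

Conserving salt mass:
Initial salt = 2,220,000×17.6 = 39,072,000
After stage 1: salt = 39,072,000 + 24,600,000×0.5 = 51,372,000; volume = 26,820,000 m³; S = 1.915 ppt
After stage 2: salt = 51,372,000 + 22,700,000×0.9 = 71,802,000; volume = 49,520,000 m³; S = 1.45 ppt
After stage 3: salt = 71,802,000 + 12,600,000×32.7 = 483,822,000; volume = 62,120,000 m³
S = 483,822,000 / 62,120,000 = 7.7885 ppt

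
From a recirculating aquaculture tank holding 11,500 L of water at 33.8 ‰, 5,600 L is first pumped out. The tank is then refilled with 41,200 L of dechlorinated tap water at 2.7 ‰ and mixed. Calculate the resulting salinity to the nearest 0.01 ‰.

Remaining after removal: 5,900 L at 33.8 ‰ (salt = 199,420)
After addition: salt = 199,420 + 41,200×2.7 = 310,660; volume = 47,100 L
S = 310,660 / 47,100 = 6.5958 ‰

6.60 ‰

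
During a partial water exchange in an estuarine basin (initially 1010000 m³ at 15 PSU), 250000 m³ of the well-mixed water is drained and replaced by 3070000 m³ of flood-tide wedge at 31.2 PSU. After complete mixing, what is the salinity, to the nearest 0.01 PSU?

27.99 PSU

Remaining after removal: 760,000 m³ at 15 PSU (salt = 11,400,000)
After addition: salt = 11,400,000 + 3,070,000×31.2 = 107,184,000; volume = 3,830,000 m³
S = 107,184,000 / 3,830,000 = 27.9854 PSU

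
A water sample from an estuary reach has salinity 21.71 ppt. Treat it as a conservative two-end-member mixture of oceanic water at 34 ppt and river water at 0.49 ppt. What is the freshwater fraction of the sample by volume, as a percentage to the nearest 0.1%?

Let f be the freshwater fraction. Salt balance per unit volume:
f×0.49 + (1−f)×34 = 21.71
f = (34 − 21.71) / (34 − 0.49) = 12.29/33.51 = 0.3668

36.7%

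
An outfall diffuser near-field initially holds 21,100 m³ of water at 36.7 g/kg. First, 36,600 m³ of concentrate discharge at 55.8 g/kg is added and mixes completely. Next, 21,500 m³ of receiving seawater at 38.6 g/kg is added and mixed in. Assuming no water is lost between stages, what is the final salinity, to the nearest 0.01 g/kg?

46.04 g/kg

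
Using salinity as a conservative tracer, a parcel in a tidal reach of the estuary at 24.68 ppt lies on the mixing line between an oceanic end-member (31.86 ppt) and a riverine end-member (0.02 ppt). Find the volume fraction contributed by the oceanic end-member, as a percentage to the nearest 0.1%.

Let g be the oceanic fraction. Salt balance per unit volume:
g×31.86 + (1−g)×0.02 = 24.68
g = (24.68 − 0.02) / (31.86 − 0.02) = 24.66/31.84 = 0.7745

77.4%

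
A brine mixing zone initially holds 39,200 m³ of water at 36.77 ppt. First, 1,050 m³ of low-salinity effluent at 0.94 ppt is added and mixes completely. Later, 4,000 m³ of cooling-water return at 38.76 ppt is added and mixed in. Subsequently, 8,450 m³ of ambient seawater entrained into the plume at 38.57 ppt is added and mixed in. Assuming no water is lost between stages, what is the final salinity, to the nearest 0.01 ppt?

Salt balance:
Initial salt = 39,200×36.77 = 1,441,384
After stage 1: salt = 1,441,384 + 1,050×0.94 = 1,442,371; volume = 40,250 m³; S = 35.835 ppt
After stage 2: salt = 1,442,371 + 4,000×38.76 = 1,597,411; volume = 44,250 m³; S = 36.1 ppt
After stage 3: salt = 1,597,411 + 8,450×38.57 = 1,923,327.5; volume = 52,700 m³
S = 1,923,327.5 / 52,700 = 36.4958 ppt

36.50 ppt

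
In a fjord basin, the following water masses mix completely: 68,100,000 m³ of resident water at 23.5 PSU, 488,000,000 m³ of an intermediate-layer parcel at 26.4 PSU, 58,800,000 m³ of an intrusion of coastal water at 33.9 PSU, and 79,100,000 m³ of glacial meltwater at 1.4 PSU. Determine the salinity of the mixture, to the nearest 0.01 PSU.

23.90 PSU

Salt balance:
salt = 68,100,000×23.5 + 488,000,000×26.4 + 58,800,000×33.9 + 79,100,000×1.4 = 1,600,350,000 + 12,883,200,000 + 1,993,320,000 + 110,740,000 = 16,587,610,000
volume = 68,100,000 + 488,000,000 + 58,800,000 + 79,100,000 = 694,000,000 m³
S = 16,587,610,000 / 694,000,000 = 23.9015 PSU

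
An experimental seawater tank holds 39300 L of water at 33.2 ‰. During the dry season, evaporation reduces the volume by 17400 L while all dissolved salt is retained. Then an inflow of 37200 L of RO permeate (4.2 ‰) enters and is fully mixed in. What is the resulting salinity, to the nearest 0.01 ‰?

24.72 ‰

After evaporation: salt = 39,300×33.2 = 1,304,760; volume = 39,300 − 17,400 = 21,900 L
After mixing: salt = 1,304,760 + 37,200×4.2 = 1,461,000; volume = 21,900 + 37,200 = 59,100 L
S = 1,461,000 / 59,100 = 24.7208 ‰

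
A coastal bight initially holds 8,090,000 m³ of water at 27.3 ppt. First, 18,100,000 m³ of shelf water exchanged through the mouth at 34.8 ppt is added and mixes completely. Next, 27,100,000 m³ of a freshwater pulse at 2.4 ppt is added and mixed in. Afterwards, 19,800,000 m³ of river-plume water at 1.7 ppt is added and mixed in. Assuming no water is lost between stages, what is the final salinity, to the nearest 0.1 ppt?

13.0 ppt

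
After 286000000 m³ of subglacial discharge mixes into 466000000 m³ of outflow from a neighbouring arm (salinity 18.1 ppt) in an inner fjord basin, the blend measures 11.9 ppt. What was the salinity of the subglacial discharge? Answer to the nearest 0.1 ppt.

1.8 ppt

Salt balance: 466,000,000×18.1 + 286,000,000×S = 752,000,000×11.9
8,434,600,000 + 286,000,000·S = 8,948,800,000
S = (8,948,800,000 − 8,434,600,000) / 286,000,000 = 1.7979 ppt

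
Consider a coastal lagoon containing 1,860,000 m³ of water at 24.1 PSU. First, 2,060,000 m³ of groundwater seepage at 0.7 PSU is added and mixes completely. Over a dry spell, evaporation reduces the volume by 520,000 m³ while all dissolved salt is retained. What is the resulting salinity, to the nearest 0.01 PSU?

13.61 PSU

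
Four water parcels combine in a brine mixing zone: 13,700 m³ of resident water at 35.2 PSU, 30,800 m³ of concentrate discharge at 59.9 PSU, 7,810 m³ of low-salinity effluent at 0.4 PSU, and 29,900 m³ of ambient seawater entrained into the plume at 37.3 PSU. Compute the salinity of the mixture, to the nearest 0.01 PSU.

Salt balance:
salt = 13,700×35.2 + 30,800×59.9 + 7,810×0.4 + 29,900×37.3 = 482,240 + 1,844,920 + 3,124 + 1,115,270 = 3,445,554
volume = 13,700 + 30,800 + 7,810 + 29,900 = 82,210 m³
S = 3,445,554 / 82,210 = 41.9116 PSU

41.91 PSU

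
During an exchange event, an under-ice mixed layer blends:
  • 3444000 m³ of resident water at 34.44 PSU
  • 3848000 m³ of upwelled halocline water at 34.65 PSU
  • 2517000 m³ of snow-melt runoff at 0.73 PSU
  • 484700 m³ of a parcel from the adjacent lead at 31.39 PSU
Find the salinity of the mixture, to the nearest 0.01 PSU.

By conservation of dissolved salt,
salt = 3,444,000×34.44 + 3,848,000×34.65 + 2,517,000×0.73 + 484,700×31.39 = 118,611,360 + 133,333,200 + 1,837,410 + 15,214,733 = 268,996,703
volume = 3,444,000 + 3,848,000 + 2,517,000 + 484,700 = 10,293,700 m³
S = 268,996,703 / 10,293,700 = 26.1322 PSU

26.13 PSU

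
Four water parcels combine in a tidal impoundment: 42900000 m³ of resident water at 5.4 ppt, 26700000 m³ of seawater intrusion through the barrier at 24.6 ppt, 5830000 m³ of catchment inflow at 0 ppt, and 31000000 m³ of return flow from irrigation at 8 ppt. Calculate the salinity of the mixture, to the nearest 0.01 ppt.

By conservation of dissolved salt,
salt = 42,900,000×5.4 + 26,700,000×24.6 + 5,830,000×0 + 31,000,000×8 = 231,660,000 + 656,820,000 + 0 + 248,000,000 = 1,136,480,000
volume = 42,900,000 + 26,700,000 + 5,830,000 + 31,000,000 = 106,430,000 m³
S = 1,136,480,000 / 106,430,000 = 10.6782 ppt

10.68 ppt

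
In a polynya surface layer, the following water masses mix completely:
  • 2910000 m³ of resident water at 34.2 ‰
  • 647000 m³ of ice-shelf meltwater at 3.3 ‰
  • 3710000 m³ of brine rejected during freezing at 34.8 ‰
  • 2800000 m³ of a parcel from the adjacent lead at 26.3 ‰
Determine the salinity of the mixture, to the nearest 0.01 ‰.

Conserving salt mass:
salt = 2,910,000×34.2 + 647,000×3.3 + 3,710,000×34.8 + 2,800,000×26.3 = 99,522,000 + 2,135,100 + 129,108,000 + 73,640,000 = 304,405,100
volume = 2,910,000 + 647,000 + 3,710,000 + 2,800,000 = 10,067,000 m³
S = 304,405,100 / 10,067,000 = 30.2379 ‰

30.24 ‰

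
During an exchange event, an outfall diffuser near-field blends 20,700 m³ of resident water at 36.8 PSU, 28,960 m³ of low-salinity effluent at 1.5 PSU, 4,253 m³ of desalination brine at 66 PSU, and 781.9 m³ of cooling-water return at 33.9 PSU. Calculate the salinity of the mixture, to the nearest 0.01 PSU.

Mass of salt is conserved:
salt = 20,700×36.8 + 28,960×1.5 + 4,253×66 + 781.9×33.9 = 761,760 + 43,440 + 280,698 + 26,506.41 = 1,112,404.41
volume = 20,700 + 28,960 + 4,253 + 781.9 = 54,694.9 m³
S = 1,112,404.41 / 54,694.9 = 20.3384 PSU

20.34 PSU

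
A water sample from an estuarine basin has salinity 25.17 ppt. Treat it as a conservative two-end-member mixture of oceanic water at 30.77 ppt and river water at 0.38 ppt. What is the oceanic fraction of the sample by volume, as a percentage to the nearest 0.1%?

Let g be the oceanic fraction. Salt balance per unit volume:
g×30.77 + (1−g)×0.38 = 25.17
g = (25.17 − 0.38) / (30.77 − 0.38) = 24.79/30.39 = 0.8157

81.6%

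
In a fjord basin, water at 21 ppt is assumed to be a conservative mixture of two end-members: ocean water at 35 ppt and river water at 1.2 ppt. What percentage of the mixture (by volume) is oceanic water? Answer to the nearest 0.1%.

58.6%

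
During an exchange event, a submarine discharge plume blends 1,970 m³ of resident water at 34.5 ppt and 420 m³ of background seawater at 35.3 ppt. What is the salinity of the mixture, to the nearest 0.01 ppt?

Mass of salt is conserved:
salt = 1,970×34.5 + 420×35.3 = 67,965 + 14,826 = 82,791
volume = 1,970 + 420 = 2,390 m³
S = 82,791 / 2,390 = 34.6406 ppt

34.64 ppt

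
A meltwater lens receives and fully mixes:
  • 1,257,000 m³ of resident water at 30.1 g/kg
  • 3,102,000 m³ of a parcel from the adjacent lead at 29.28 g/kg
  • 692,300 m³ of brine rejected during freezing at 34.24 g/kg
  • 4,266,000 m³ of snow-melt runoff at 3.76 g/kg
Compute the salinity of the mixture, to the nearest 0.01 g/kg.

18.07 g/kg

Total salt / total volume:
salt = 1,257,000×30.1 + 3,102,000×29.28 + 692,300×34.24 + 4,266,000×3.76 = 37,835,700 + 90,826,560 + 23,704,352 + 16,040,160 = 168,406,772
volume = 1,257,000 + 3,102,000 + 692,300 + 4,266,000 = 9,317,300 m³
S = 168,406,772 / 9,317,300 = 18.0746 g/kg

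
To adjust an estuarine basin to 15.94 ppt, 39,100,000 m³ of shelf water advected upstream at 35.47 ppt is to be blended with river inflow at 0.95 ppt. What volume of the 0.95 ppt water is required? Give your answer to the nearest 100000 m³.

50900000 m³

Salt balance: 39,100,000×35.47 + V×0.95 = (39,100,000+V)×15.94
1,386,877,000 + 0.95V = 623,254,000 + 15.94V
763,623,000 = 14.99V
V = 50,942,161.44 m³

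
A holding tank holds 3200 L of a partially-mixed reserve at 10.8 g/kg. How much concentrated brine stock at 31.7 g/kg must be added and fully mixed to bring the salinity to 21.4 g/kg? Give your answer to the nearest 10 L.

Salt balance: 3,200×10.8 + V×31.7 = (3,200+V)×21.4
34,560 + 31.7V = 68,480 + 21.4V
33,920 = 10.3V
V = 3,293.2 L

3290 L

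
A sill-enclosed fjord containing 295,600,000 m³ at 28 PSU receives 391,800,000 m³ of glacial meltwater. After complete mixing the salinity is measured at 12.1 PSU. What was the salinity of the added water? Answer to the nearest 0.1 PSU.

0.1 PSU

Salt balance: 295,600,000×28 + 391,800,000×S = 687,400,000×12.1
8,276,800,000 + 391,800,000·S = 8,317,540,000
S = (8,317,540,000 − 8,276,800,000) / 391,800,000 = 0.104 PSU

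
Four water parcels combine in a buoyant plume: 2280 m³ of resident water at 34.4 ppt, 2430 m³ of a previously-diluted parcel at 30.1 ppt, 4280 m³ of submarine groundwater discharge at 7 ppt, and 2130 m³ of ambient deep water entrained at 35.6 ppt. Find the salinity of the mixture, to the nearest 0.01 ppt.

By conservation of dissolved salt,
salt = 2,280×34.4 + 2,430×30.1 + 4,280×7 + 2,130×35.6 = 78,432 + 73,143 + 29,960 + 75,828 = 257,363
volume = 2,280 + 2,430 + 4,280 + 2,130 = 11,120 m³
S = 257,363 / 11,120 = 23.1442 ppt

23.14 ppt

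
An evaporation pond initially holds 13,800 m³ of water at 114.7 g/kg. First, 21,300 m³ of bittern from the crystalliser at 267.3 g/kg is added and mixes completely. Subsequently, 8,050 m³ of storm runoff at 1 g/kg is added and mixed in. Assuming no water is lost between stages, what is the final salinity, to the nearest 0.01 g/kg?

168.82 g/kg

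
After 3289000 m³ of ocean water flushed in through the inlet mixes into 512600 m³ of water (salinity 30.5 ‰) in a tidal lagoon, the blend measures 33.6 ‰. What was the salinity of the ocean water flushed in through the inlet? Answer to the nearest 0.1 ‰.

Salt balance: 512,600×30.5 + 3,289,000×S = 3,801,600×33.6
15,634,300 + 3,289,000·S = 127,733,760
S = (127,733,760 − 15,634,300) / 3,289,000 = 34.0831 ‰

34.1 ‰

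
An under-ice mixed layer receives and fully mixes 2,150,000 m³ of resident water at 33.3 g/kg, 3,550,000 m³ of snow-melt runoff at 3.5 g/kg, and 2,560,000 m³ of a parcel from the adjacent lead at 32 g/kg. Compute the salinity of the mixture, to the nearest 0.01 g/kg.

By conservation of dissolved salt,
salt = 2,150,000×33.3 + 3,550,000×3.5 + 2,560,000×32 = 71,595,000 + 12,425,000 + 81,920,000 = 165,940,000
volume = 2,150,000 + 3,550,000 + 2,560,000 = 8,260,000 m³
S = 165,940,000 / 8,260,000 = 20.0896 g/kg

20.09 g/kg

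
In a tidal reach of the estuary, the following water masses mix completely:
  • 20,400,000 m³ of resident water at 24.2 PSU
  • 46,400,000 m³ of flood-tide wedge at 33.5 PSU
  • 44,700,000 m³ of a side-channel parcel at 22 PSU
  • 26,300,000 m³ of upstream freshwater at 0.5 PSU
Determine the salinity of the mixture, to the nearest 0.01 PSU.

22.09 PSU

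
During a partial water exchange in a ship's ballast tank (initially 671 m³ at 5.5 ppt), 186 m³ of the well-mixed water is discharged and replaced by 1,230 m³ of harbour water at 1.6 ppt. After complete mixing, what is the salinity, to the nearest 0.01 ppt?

2.70 ppt

Remaining after removal: 485 m³ at 5.5 ppt (salt = 2,667.5)
After addition: salt = 2,667.5 + 1,230×1.6 = 4,635.5; volume = 1,715 m³
S = 4,635.5 / 1,715 = 2.7029 ppt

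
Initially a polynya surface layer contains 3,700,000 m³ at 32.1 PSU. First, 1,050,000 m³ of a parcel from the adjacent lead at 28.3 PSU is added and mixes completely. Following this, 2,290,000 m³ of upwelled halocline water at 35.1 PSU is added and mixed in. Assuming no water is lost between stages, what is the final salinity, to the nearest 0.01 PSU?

Conserving salt mass:
Initial salt = 3,700,000×32.1 = 118,770,000
After stage 1: salt = 118,770,000 + 1,050,000×28.3 = 148,485,000; volume = 4,750,000 m³; S = 31.26 PSU
After stage 2: salt = 148,485,000 + 2,290,000×35.1 = 228,864,000; volume = 7,040,000 m³
S = 228,864,000 / 7,040,000 = 32.5091 PSU

32.51 PSU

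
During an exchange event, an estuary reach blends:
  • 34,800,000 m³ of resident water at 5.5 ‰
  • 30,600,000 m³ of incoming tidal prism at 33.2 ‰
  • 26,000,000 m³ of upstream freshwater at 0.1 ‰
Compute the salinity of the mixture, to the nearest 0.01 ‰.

13.24 ‰

Conserving salt mass:
salt = 34,800,000×5.5 + 30,600,000×33.2 + 26,000,000×0.1 = 191,400,000 + 1,015,920,000 + 2,600,000 = 1,209,920,000
volume = 34,800,000 + 30,600,000 + 26,000,000 = 91,400,000 m³
S = 1,209,920,000 / 91,400,000 = 13.2376 ‰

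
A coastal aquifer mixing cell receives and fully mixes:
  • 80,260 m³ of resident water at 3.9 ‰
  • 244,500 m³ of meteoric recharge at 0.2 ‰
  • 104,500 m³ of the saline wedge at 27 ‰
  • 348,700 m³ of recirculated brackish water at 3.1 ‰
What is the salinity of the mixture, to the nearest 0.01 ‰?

5.48 ‰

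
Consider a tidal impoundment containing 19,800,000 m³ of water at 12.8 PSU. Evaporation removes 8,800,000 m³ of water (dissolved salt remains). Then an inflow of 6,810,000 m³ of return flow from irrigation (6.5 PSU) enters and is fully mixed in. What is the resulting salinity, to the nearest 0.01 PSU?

16.72 PSU

After evaporation: salt = 19,800,000×12.8 = 253,440,000; volume = 19,800,000 − 8,800,000 = 11,000,000 m³
After mixing: salt = 253,440,000 + 6,810,000×6.5 = 297,705,000; volume = 11,000,000 + 6,810,000 = 17,810,000 m³
S = 297,705,000 / 17,810,000 = 16.7156 PSU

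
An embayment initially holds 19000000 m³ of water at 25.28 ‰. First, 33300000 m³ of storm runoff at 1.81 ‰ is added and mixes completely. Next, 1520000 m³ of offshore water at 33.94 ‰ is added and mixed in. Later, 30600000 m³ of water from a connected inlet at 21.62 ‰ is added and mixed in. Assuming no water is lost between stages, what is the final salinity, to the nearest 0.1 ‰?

Conserving salt mass:
Initial salt = 19,000,000×25.28 = 480,320,000
After stage 1: salt = 480,320,000 + 33,300,000×1.81 = 540,593,000; volume = 52,300,000 m³; S = 10.336 ‰
After stage 2: salt = 540,593,000 + 1,520,000×33.94 = 592,181,800; volume = 53,820,000 m³; S = 11.003 ‰
After stage 3: salt = 592,181,800 + 30,600,000×21.62 = 1,253,753,800; volume = 84,420,000 m³
S = 1,253,753,800 / 84,420,000 = 14.8514 ‰

14.9 ‰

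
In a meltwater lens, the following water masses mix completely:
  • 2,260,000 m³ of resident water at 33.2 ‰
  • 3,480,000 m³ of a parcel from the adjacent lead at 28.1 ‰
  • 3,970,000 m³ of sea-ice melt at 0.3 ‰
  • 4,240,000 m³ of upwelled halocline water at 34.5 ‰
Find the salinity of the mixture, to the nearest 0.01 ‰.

By conservation of dissolved salt,
salt = 2,260,000×33.2 + 3,480,000×28.1 + 3,970,000×0.3 + 4,240,000×34.5 = 75,032,000 + 97,788,000 + 1,191,000 + 146,280,000 = 320,291,000
volume = 2,260,000 + 3,480,000 + 3,970,000 + 4,240,000 = 13,950,000 m³
S = 320,291,000 / 13,950,000 = 22.9599 ‰

22.96 ‰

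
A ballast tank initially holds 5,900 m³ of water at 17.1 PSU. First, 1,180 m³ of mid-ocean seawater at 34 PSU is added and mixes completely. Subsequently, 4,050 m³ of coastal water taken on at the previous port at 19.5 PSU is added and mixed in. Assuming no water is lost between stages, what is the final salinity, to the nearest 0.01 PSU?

Mass of salt is conserved:
Initial salt = 5,900×17.1 = 100,890
After stage 1: salt = 100,890 + 1,180×34 = 141,010; volume = 7,080 m³; S = 19.917 PSU
After stage 2: salt = 141,010 + 4,050×19.5 = 219,985; volume = 11,130 m³
S = 219,985 / 11,130 = 19.765 PSU

19.77 PSU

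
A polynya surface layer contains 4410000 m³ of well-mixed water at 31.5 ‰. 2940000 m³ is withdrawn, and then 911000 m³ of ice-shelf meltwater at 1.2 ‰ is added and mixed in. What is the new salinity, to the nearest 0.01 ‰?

Remaining after removal: 1,470,000 m³ at 31.5 ‰ (salt = 46,305,000)
After addition: salt = 46,305,000 + 911,000×1.2 = 47,398,200; volume = 2,381,000 m³
S = 47,398,200 / 2,381,000 = 19.9068 ‰

19.91 ‰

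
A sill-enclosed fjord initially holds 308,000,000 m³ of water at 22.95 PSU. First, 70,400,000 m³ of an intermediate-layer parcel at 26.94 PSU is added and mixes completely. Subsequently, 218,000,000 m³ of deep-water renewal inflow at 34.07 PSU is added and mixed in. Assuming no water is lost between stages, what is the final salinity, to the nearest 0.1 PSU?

27.5 PSU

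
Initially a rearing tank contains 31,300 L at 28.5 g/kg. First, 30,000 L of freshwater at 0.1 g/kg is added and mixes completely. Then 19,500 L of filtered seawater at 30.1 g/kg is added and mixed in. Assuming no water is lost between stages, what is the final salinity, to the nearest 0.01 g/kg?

Mass of salt is conserved:
Initial salt = 31,300×28.5 = 892,050
After stage 1: salt = 892,050 + 30,000×0.1 = 895,050; volume = 61,300 L; S = 14.601 g/kg
After stage 2: salt = 895,050 + 19,500×30.1 = 1,482,000; volume = 80,800 L
S = 1,482,000 / 80,800 = 18.3416 g/kg

18.34 g/kg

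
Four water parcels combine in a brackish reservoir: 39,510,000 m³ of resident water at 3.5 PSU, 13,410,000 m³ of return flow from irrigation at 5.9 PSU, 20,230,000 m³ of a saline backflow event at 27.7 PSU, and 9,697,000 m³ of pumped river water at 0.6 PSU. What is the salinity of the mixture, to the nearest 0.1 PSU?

By conservation of dissolved salt,
salt = 39,510,000×3.5 + 13,410,000×5.9 + 20,230,000×27.7 + 9,697,000×0.6 = 138,285,000 + 79,119,000 + 560,371,000 + 5,818,200 = 783,593,200
volume = 39,510,000 + 13,410,000 + 20,230,000 + 9,697,000 = 82,847,000 m³
S = 783,593,200 / 82,847,000 = 9.458 PSU

9.5 PSU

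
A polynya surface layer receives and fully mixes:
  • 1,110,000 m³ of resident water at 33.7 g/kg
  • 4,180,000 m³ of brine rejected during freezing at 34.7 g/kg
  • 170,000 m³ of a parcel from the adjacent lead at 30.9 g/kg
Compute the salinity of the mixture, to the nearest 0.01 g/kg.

Weighted by volume,
salt = 1,110,000×33.7 + 4,180,000×34.7 + 170,000×30.9 = 37,407,000 + 145,046,000 + 5,253,000 = 187,706,000
volume = 1,110,000 + 4,180,000 + 170,000 = 5,460,000 m³
S = 187,706,000 / 5,460,000 = 34.3784 g/kg

34.38 g/kg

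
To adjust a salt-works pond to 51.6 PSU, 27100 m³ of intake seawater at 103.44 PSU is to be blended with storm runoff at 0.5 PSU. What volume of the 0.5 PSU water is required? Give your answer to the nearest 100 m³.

27500 m³

Salt balance: 27,100×103.44 + V×0.5 = (27,100+V)×51.6
2,803,224 + 0.5V = 1,398,360 + 51.6V
1,404,864 = 51.1V
V = 27,492.45 m³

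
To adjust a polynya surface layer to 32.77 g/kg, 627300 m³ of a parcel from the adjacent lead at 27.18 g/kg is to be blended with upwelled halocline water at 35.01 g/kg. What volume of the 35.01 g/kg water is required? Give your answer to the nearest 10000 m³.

Salt balance: 627,300×27.18 + V×35.01 = (627,300+V)×32.77
17,050,014 + 35.01V = 20,556,621 + 32.77V
3,506,607 = 2.24V
V = 1,565,449.55 m³

1570000 m³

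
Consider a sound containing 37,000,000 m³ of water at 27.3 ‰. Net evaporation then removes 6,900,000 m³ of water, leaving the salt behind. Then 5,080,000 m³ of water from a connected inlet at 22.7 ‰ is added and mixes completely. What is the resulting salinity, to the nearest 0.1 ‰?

32.0 ‰

After evaporation: salt = 37,000,000×27.3 = 1,010,100,000; volume = 37,000,000 − 6,900,000 = 30,100,000 m³
After mixing: salt = 1,010,100,000 + 5,080,000×22.7 = 1,125,416,000; volume = 30,100,000 + 5,080,000 = 35,180,000 m³
S = 1,125,416,000 / 35,180,000 = 31.9902 ‰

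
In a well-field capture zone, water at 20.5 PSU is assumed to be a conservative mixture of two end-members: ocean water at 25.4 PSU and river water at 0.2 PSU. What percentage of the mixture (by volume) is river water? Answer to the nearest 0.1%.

19.4%

Let f be the freshwater fraction. Salt balance per unit volume:
f×0.2 + (1−f)×25.4 = 20.5
f = (25.4 − 20.5) / (25.4 − 0.2) = 4.9/25.2 = 0.1944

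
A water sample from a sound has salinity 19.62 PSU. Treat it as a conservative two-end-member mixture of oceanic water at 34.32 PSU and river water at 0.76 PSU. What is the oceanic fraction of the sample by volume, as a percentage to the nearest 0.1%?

Let g be the oceanic fraction. Salt balance per unit volume:
g×34.32 + (1−g)×0.76 = 19.62
g = (19.62 − 0.76) / (34.32 − 0.76) = 18.86/33.56 = 0.562

56.2%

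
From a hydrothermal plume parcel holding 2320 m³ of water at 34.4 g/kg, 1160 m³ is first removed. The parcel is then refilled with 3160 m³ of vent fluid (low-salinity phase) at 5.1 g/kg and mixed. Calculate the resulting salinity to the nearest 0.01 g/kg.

Remaining after removal: 1,160 m³ at 34.4 g/kg (salt = 39,904)
After addition: salt = 39,904 + 3,160×5.1 = 56,020; volume = 4,320 m³
S = 56,020 / 4,320 = 12.9676 g/kg

12.97 g/kg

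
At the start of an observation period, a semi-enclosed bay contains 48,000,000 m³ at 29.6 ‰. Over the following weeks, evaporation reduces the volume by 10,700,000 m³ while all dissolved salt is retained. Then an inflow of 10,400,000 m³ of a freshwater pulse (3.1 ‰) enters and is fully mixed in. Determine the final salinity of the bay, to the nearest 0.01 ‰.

30.46 ‰

After evaporation: salt = 48,000,000×29.6 = 1,420,800,000; volume = 48,000,000 − 10,700,000 = 37,300,000 m³
After mixing: salt = 1,420,800,000 + 10,400,000×3.1 = 1,453,040,000; volume = 37,300,000 + 10,400,000 = 47,700,000 m³
S = 1,453,040,000 / 47,700,000 = 30.4621 ‰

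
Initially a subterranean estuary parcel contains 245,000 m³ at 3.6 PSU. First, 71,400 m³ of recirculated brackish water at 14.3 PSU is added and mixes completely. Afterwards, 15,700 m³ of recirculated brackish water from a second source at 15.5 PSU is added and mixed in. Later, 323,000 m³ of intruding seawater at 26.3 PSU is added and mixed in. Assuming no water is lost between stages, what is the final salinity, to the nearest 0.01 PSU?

Salt balance:
Initial salt = 245,000×3.6 = 882,000
After stage 1: salt = 882,000 + 71,400×14.3 = 1,903,020; volume = 316,400 m³; S = 6.015 PSU
After stage 2: salt = 1,903,020 + 15,700×15.5 = 2,146,370; volume = 332,100 m³; S = 6.463 PSU
After stage 3: salt = 2,146,370 + 323,000×26.3 = 10,641,270; volume = 655,100 m³
S = 10,641,270 / 655,100 = 16.2437 PSU

16.24 PSU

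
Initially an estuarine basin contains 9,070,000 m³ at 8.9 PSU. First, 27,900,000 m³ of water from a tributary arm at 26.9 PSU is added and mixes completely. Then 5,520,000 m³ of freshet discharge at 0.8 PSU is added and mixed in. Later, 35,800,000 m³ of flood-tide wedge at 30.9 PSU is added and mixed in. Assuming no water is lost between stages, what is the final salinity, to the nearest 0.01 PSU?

Total salt / total volume:
Initial salt = 9,070,000×8.9 = 80,723,000
After stage 1: salt = 80,723,000 + 27,900,000×26.9 = 831,233,000; volume = 36,970,000 m³; S = 22.484 PSU
After stage 2: salt = 831,233,000 + 5,520,000×0.8 = 835,649,000; volume = 42,490,000 m³; S = 19.667 PSU
After stage 3: salt = 835,649,000 + 35,800,000×30.9 = 1,941,869,000; volume = 78,290,000 m³
S = 1,941,869,000 / 78,290,000 = 24.8035 PSU

24.80 PSU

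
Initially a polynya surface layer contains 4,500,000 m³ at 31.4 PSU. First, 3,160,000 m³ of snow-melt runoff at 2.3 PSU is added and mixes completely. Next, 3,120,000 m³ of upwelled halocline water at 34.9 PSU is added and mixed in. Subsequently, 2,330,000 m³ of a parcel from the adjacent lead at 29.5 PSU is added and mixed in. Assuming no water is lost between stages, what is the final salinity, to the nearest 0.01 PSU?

24.88 PSU

Mass of salt is conserved:
Initial salt = 4,500,000×31.4 = 141,300,000
After stage 1: salt = 141,300,000 + 3,160,000×2.3 = 148,568,000; volume = 7,660,000 m³; S = 19.395 PSU
After stage 2: salt = 148,568,000 + 3,120,000×34.9 = 257,456,000; volume = 10,780,000 m³; S = 23.883 PSU
After stage 3: salt = 257,456,000 + 2,330,000×29.5 = 326,191,000; volume = 13,110,000 m³
S = 326,191,000 / 13,110,000 = 24.8811 PSU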